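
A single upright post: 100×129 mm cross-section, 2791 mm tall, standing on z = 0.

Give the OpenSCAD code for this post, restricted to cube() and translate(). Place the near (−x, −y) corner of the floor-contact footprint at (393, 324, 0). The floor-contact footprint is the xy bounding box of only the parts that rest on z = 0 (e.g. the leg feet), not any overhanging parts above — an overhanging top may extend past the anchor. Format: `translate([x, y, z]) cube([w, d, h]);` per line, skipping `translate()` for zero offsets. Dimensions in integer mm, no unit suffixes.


translate([393, 324, 0]) cube([100, 129, 2791]);


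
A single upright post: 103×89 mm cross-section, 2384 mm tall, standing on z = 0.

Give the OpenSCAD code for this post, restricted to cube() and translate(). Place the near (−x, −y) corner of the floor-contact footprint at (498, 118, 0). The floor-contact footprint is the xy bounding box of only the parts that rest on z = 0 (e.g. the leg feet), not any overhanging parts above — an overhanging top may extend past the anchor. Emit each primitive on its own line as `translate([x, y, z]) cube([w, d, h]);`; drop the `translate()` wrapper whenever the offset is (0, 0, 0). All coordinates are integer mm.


translate([498, 118, 0]) cube([103, 89, 2384]);


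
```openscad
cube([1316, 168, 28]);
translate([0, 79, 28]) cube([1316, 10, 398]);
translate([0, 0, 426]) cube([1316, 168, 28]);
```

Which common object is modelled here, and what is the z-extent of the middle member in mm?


An I-beam. The web height is 398 mm.

Two wide flanges with a thin centred web — an I-beam. Overall 454 mm minus two 28 mm flanges gives a web of 454 − 2·28 = 398 mm.


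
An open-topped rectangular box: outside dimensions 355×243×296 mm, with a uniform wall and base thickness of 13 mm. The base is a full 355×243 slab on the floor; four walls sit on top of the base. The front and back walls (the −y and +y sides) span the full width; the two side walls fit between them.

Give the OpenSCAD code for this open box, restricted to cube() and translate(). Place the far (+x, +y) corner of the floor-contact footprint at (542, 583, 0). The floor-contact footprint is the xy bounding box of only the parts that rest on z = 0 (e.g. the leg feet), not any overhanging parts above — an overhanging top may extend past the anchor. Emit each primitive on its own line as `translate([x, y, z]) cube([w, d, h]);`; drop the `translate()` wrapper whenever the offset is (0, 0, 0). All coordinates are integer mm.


translate([187, 340, 0]) cube([355, 243, 13]);
translate([187, 340, 13]) cube([355, 13, 283]);
translate([187, 570, 13]) cube([355, 13, 283]);
translate([187, 353, 13]) cube([13, 217, 283]);
translate([529, 353, 13]) cube([13, 217, 283]);


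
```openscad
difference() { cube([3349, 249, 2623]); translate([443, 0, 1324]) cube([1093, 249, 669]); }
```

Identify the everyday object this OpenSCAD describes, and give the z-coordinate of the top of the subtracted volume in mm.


A wall with a window opening. The window head height is 1993 mm.

A wall with a rectangular opening subtracted — a window. Sill at z = 1324, opening 669 mm tall, so the head is at 1324 + 669 = 1993 mm.


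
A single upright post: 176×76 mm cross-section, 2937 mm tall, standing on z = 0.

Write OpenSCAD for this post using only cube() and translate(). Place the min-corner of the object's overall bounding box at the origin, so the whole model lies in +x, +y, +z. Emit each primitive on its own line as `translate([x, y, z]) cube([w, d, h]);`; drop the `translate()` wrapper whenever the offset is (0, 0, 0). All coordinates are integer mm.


cube([176, 76, 2937]);


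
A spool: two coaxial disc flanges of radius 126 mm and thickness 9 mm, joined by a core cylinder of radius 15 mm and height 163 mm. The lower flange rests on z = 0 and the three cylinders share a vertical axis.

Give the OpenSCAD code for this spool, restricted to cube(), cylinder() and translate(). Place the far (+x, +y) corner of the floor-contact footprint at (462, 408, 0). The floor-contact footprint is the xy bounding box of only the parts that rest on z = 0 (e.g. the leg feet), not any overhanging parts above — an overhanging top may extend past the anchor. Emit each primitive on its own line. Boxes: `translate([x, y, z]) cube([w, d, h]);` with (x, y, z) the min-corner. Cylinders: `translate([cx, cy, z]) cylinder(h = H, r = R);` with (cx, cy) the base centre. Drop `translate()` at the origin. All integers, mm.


translate([336, 282, 0]) cylinder(h = 9, r = 126);
translate([336, 282, 9]) cylinder(h = 163, r = 15);
translate([336, 282, 172]) cylinder(h = 9, r = 126);


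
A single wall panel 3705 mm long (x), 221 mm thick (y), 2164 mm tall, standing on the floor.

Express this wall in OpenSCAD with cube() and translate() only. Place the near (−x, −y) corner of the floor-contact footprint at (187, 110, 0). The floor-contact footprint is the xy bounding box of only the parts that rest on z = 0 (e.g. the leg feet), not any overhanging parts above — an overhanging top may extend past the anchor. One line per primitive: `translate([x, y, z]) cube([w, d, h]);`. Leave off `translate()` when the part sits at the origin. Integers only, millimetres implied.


translate([187, 110, 0]) cube([3705, 221, 2164]);


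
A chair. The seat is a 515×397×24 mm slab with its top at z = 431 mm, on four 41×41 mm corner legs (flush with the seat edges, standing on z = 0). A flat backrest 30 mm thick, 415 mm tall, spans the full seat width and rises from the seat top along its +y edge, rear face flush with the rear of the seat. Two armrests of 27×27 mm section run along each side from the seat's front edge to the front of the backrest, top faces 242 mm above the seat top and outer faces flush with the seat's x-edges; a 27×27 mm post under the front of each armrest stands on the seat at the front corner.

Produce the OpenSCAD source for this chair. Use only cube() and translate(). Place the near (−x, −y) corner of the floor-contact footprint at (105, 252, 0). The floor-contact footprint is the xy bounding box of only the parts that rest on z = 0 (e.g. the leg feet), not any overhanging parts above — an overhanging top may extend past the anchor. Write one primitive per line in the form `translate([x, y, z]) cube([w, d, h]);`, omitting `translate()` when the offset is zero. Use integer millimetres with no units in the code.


// leg_h = 431 - 24 = 407
// arm post h = 242 - 27 = 215
translate([105, 252, 407]) cube([515, 397, 24]);
translate([105, 252, 0]) cube([41, 41, 407]);
translate([579, 252, 0]) cube([41, 41, 407]);
translate([105, 608, 0]) cube([41, 41, 407]);
translate([579, 608, 0]) cube([41, 41, 407]);
translate([105, 619, 431]) cube([515, 30, 415]);
translate([105, 252, 646]) cube([27, 367, 27]);
translate([593, 252, 646]) cube([27, 367, 27]);
translate([105, 252, 431]) cube([27, 27, 215]);
translate([593, 252, 431]) cube([27, 27, 215]);


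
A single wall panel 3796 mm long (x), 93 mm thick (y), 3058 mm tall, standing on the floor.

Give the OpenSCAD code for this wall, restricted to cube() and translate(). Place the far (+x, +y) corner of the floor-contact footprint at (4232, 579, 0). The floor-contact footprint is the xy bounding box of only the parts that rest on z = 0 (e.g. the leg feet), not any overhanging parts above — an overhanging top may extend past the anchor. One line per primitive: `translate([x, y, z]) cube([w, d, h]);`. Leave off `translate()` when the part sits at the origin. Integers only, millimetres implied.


translate([436, 486, 0]) cube([3796, 93, 3058]);


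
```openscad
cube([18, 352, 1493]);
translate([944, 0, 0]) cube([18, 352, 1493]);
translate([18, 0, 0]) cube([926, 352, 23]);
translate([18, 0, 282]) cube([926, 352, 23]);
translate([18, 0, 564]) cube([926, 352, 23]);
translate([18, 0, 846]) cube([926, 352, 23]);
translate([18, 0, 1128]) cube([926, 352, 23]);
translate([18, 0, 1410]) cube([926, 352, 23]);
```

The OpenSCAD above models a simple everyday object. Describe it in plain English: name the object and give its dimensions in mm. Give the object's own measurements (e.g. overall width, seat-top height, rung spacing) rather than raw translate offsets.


An open bookshelf. Two side panels, each 18 mm thick, 352 mm deep and 1493 mm tall, stand 962 mm apart (outside-to-outside). Between them sit 6 shelves, each 23 mm thick and 352 mm deep, spanning the full gap between the sides. The bottom shelf rests on the floor (its underside at z = 0) and the clear gap between one shelf's top and the next shelf's underside is 259 mm.


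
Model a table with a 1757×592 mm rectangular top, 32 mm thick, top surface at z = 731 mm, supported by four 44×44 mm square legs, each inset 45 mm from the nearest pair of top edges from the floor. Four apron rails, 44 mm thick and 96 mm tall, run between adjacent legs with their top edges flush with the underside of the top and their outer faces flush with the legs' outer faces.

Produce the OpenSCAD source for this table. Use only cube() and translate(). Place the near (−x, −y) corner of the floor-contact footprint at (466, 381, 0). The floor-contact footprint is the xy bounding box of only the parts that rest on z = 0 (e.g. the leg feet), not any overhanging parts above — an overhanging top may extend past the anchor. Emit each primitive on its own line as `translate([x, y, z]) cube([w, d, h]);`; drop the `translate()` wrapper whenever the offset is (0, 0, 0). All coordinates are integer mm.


translate([421, 336, 699]) cube([1757, 592, 32]);
translate([466, 381, 0]) cube([44, 44, 699]);
translate([2089, 381, 0]) cube([44, 44, 699]);
translate([466, 839, 0]) cube([44, 44, 699]);
translate([2089, 839, 0]) cube([44, 44, 699]);
translate([510, 381, 603]) cube([1579, 44, 96]);
translate([510, 839, 603]) cube([1579, 44, 96]);
translate([466, 425, 603]) cube([44, 414, 96]);
translate([2089, 425, 603]) cube([44, 414, 96]);


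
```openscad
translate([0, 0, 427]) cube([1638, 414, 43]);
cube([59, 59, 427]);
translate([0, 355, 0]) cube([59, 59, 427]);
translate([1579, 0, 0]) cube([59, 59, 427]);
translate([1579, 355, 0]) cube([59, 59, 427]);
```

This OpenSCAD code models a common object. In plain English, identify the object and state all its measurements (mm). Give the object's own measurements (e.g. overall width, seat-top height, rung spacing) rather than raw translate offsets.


A long wooden bench with a 1638 mm (x) × 414 mm (y) seat, 43 mm thick, its top surface 470 mm above the floor. Four 59 mm square legs at the seat corners, flush with the edges, run from z = 0 to the seat underside.


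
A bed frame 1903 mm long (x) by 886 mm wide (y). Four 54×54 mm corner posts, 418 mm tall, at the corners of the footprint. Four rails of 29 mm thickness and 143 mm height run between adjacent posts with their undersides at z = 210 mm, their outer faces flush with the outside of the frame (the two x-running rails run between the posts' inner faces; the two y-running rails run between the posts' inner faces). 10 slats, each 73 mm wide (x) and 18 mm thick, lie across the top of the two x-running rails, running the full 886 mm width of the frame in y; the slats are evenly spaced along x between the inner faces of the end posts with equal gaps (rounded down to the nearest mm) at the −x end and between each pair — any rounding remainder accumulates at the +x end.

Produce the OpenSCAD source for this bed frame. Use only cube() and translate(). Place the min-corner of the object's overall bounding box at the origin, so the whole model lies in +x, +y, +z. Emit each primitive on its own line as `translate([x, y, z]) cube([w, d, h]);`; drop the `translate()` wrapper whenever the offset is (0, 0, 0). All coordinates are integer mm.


cube([54, 54, 418]);
translate([0, 832, 0]) cube([54, 54, 418]);
translate([1849, 0, 0]) cube([54, 54, 418]);
translate([1849, 832, 0]) cube([54, 54, 418]);
translate([54, 0, 210]) cube([1795, 29, 143]);
translate([54, 857, 210]) cube([1795, 29, 143]);
translate([0, 54, 210]) cube([29, 778, 143]);
translate([1874, 54, 210]) cube([29, 778, 143]);
translate([150, 0, 353]) cube([73, 886, 18]);
translate([319, 0, 353]) cube([73, 886, 18]);
translate([488, 0, 353]) cube([73, 886, 18]);
translate([657, 0, 353]) cube([73, 886, 18]);
translate([826, 0, 353]) cube([73, 886, 18]);
translate([995, 0, 353]) cube([73, 886, 18]);
translate([1164, 0, 353]) cube([73, 886, 18]);
translate([1333, 0, 353]) cube([73, 886, 18]);
translate([1502, 0, 353]) cube([73, 886, 18]);
translate([1671, 0, 353]) cube([73, 886, 18]);


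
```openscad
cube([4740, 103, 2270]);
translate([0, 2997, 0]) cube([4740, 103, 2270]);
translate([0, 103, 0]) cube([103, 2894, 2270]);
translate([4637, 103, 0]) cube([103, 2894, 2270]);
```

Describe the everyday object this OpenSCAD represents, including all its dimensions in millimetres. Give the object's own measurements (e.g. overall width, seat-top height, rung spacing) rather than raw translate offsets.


The wall frame of a small rectangular building: four walls, each 2270 mm tall and 103 mm thick, enclosing a footprint 4740 mm (x) by 3100 mm (y) outside-to-outside, with no floor or roof. The front and back walls (the −y and +y sides) span the full width; the two side walls fit between them.


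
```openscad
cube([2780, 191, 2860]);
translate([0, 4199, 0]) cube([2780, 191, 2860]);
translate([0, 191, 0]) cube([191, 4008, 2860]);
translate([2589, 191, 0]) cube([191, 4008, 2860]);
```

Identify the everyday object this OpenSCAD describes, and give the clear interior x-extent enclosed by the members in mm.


A house (or room) frame. The interior width is 2398 mm.

Four 2860 mm walls enclosing a rectangle with no floor or roof — a room or house frame. Outside width is 2780 mm and wall thickness is 191 mm, so the interior width is 2780 − 2 × 191 = 2398 mm.


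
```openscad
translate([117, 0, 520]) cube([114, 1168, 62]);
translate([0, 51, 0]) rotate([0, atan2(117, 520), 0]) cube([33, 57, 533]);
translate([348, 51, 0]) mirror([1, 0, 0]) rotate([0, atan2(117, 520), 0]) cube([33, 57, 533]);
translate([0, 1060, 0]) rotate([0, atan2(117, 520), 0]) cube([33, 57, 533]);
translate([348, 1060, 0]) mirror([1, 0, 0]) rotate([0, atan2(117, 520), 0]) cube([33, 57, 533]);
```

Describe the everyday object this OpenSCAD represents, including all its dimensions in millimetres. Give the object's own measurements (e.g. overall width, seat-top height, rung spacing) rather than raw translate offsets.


A sawhorse. A 114×1168×62 mm beam (x, y, z) sits on two A-frame leg pairs. Each pair is two raked legs of 33×57 mm section (57 mm along y) splaying symmetrically in x. Each leg rises 520 mm vertically over 117 mm of horizontal reach and is 533 mm long along its own axis. Every leg's outer bottom edge rests on the floor and its outer top edge meets a bottom edge of the beam — the left legs (tilting toward +x) meet the beam's −x bottom edge, the right legs (their mirror images, tilting toward −x) meet its +x bottom edge — so the leg tops tuck under the beam, the beam's underside is 520 mm above the floor, and the feet are 348 mm apart outside-to-outside with the beam centred between them. The two leg pairs are set in 51 mm from either end of the beam.


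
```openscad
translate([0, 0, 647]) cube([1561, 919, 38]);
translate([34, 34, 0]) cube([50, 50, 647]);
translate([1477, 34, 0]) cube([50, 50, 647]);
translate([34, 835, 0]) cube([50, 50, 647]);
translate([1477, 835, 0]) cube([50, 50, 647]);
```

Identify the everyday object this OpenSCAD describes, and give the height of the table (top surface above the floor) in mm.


A table. The table height is 685 mm.

A 1561×919×38 slab sits at z = 647 on four 50 mm square posts — a table. The top surface is at 647 + 38 = 685 mm.


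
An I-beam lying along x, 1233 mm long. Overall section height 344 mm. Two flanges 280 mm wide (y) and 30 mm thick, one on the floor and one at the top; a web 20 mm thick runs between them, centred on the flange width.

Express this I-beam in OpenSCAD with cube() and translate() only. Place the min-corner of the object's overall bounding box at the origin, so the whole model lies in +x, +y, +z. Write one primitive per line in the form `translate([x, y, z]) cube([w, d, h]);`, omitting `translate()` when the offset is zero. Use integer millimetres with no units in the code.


cube([1233, 280, 30]);
translate([0, 130, 30]) cube([1233, 20, 284]);
translate([0, 0, 314]) cube([1233, 280, 30]);


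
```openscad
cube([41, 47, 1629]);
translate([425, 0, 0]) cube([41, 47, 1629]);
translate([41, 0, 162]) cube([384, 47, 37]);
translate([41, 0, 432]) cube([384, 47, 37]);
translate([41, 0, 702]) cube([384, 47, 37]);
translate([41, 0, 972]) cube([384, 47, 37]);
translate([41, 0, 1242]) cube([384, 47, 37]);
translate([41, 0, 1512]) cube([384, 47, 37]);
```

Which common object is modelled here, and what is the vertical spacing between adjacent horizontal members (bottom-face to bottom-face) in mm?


A ladder. The rung spacing is 270 mm.

Two tall 41×47 posts with 6 short bars between them — a ladder. Adjacent rungs sit at z = 162 and z = 432, so the spacing is 432 − 162 = 270 mm.


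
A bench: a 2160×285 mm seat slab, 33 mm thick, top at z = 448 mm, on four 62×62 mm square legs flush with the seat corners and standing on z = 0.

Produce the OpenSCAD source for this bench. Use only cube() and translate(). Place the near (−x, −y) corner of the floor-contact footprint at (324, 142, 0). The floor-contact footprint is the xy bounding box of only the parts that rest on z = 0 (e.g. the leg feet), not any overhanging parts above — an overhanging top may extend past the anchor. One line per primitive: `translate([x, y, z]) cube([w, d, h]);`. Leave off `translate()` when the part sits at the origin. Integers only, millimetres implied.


translate([324, 142, 415]) cube([2160, 285, 33]);
translate([324, 142, 0]) cube([62, 62, 415]);
translate([324, 365, 0]) cube([62, 62, 415]);
translate([2422, 142, 0]) cube([62, 62, 415]);
translate([2422, 365, 0]) cube([62, 62, 415]);


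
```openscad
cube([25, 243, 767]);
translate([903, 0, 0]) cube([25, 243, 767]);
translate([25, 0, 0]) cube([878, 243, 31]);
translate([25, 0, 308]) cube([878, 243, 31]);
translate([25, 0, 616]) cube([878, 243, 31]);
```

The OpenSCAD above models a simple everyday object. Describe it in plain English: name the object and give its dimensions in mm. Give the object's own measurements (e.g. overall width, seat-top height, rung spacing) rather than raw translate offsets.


An open bookshelf. Two side panels, each 25 mm thick, 243 mm deep and 767 mm tall, stand 928 mm apart (outside-to-outside). Between them sit 3 shelves, each 31 mm thick and 243 mm deep, spanning the full gap between the sides. The bottom shelf rests on the floor (its underside at z = 0) and the clear gap between one shelf's top and the next shelf's underside is 277 mm.


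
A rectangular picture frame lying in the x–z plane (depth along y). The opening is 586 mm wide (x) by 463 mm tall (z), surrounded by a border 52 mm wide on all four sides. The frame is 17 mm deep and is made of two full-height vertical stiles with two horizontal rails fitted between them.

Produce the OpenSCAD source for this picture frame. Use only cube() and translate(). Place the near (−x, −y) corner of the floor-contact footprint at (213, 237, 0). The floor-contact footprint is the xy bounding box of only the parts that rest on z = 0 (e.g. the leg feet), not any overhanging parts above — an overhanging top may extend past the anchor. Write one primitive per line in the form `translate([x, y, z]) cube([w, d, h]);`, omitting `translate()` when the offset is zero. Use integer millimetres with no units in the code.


translate([213, 237, 0]) cube([52, 17, 567]);
translate([851, 237, 0]) cube([52, 17, 567]);
translate([265, 237, 0]) cube([586, 17, 52]);
translate([265, 237, 515]) cube([586, 17, 52]);


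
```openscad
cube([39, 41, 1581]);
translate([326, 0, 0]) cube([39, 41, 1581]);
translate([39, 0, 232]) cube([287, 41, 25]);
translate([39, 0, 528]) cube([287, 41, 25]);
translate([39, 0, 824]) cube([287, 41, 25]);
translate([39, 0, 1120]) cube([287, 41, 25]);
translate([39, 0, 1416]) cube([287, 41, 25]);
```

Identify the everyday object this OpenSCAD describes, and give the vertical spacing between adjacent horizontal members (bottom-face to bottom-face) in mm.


A ladder. The rung spacing is 296 mm.

Two tall 39×41 posts with 5 short bars between them — a ladder. Adjacent rungs sit at z = 232 and z = 528, so the spacing is 528 − 232 = 296 mm.


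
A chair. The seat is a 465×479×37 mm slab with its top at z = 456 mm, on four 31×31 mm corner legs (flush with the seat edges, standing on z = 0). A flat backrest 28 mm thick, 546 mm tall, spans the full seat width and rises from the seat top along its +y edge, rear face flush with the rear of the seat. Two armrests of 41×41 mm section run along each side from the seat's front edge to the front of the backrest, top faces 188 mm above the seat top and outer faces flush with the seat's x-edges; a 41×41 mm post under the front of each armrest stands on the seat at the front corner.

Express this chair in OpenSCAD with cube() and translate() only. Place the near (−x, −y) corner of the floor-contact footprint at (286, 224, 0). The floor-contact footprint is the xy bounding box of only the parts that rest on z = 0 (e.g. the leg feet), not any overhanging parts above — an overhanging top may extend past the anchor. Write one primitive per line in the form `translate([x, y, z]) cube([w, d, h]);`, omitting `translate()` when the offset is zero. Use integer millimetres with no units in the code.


// leg_h = 456 - 37 = 419
// arm post h = 188 - 41 = 147
translate([286, 224, 419]) cube([465, 479, 37]);
translate([286, 224, 0]) cube([31, 31, 419]);
translate([720, 224, 0]) cube([31, 31, 419]);
translate([286, 672, 0]) cube([31, 31, 419]);
translate([720, 672, 0]) cube([31, 31, 419]);
translate([286, 675, 456]) cube([465, 28, 546]);
translate([286, 224, 603]) cube([41, 451, 41]);
translate([710, 224, 603]) cube([41, 451, 41]);
translate([286, 224, 456]) cube([41, 41, 147]);
translate([710, 224, 456]) cube([41, 41, 147]);


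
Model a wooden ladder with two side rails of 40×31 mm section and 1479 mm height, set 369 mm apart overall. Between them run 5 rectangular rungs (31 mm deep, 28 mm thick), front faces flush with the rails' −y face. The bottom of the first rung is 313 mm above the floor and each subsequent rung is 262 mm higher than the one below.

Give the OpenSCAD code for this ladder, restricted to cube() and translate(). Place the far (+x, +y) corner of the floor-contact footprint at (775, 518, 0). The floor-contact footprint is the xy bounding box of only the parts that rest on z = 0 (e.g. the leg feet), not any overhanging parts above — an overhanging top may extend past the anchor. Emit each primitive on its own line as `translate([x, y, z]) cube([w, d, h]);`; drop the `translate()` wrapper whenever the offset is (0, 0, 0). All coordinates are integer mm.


// rung span = 369 - 2*40 = 289
// rung[k] z = 313 + k*262
translate([406, 487, 0]) cube([40, 31, 1479]);
translate([735, 487, 0]) cube([40, 31, 1479]);
translate([446, 487, 313]) cube([289, 31, 28]);
translate([446, 487, 575]) cube([289, 31, 28]);
translate([446, 487, 837]) cube([289, 31, 28]);
translate([446, 487, 1099]) cube([289, 31, 28]);
translate([446, 487, 1361]) cube([289, 31, 28]);


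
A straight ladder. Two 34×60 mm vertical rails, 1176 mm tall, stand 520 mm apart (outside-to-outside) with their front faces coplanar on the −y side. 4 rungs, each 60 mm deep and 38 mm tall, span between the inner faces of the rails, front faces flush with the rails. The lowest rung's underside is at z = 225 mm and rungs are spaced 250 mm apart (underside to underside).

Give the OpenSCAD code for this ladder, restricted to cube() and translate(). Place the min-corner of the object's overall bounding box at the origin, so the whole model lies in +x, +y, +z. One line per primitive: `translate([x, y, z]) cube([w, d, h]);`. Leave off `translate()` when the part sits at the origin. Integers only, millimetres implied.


cube([34, 60, 1176]);
translate([486, 0, 0]) cube([34, 60, 1176]);
translate([34, 0, 225]) cube([452, 60, 38]);
translate([34, 0, 475]) cube([452, 60, 38]);
translate([34, 0, 725]) cube([452, 60, 38]);
translate([34, 0, 975]) cube([452, 60, 38]);


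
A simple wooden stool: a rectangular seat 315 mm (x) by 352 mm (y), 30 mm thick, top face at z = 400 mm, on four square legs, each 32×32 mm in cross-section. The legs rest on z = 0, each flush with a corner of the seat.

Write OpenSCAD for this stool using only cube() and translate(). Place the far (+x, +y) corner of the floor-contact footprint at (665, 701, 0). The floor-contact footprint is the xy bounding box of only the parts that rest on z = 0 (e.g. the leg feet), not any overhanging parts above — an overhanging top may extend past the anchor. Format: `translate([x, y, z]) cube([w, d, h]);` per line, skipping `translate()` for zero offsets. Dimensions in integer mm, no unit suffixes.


translate([350, 349, 370]) cube([315, 352, 30]);
translate([350, 349, 0]) cube([32, 32, 370]);
translate([633, 349, 0]) cube([32, 32, 370]);
translate([350, 669, 0]) cube([32, 32, 370]);
translate([633, 669, 0]) cube([32, 32, 370]);


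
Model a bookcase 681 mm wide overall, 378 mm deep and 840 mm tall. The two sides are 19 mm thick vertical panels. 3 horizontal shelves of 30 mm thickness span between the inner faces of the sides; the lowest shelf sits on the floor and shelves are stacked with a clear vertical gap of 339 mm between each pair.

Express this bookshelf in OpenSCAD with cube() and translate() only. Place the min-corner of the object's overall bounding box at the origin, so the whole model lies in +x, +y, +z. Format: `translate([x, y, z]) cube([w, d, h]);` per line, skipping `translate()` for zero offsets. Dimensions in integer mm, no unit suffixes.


cube([19, 378, 840]);
translate([662, 0, 0]) cube([19, 378, 840]);
translate([19, 0, 0]) cube([643, 378, 30]);
translate([19, 0, 369]) cube([643, 378, 30]);
translate([19, 0, 738]) cube([643, 378, 30]);


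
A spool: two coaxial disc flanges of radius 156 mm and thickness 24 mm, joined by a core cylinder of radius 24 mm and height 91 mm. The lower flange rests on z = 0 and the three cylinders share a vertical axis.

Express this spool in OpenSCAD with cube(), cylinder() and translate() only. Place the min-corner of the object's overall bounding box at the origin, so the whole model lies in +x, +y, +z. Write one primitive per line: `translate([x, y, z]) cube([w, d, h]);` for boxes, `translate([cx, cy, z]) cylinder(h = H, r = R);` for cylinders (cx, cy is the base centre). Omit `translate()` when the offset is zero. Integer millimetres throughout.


translate([156, 156, 0]) cylinder(h = 24, r = 156);
translate([156, 156, 24]) cylinder(h = 91, r = 24);
translate([156, 156, 115]) cylinder(h = 24, r = 156);


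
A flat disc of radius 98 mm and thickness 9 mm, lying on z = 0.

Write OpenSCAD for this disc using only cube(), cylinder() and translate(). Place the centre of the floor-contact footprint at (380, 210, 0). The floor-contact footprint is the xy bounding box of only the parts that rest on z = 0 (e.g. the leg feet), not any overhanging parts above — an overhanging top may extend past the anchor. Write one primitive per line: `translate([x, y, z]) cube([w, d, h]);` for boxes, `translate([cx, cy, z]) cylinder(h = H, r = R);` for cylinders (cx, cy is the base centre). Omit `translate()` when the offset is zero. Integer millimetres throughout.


translate([380, 210, 0]) cylinder(h = 9, r = 98);


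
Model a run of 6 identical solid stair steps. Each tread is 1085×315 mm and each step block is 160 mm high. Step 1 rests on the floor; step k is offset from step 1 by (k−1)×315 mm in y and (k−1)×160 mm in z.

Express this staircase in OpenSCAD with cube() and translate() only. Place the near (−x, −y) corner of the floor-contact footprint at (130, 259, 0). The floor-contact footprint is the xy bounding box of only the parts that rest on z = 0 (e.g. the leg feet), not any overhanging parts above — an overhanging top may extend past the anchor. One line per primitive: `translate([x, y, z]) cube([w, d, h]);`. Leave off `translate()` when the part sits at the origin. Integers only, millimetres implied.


translate([130, 259, 0]) cube([1085, 315, 160]);
translate([130, 574, 160]) cube([1085, 315, 160]);
translate([130, 889, 320]) cube([1085, 315, 160]);
translate([130, 1204, 480]) cube([1085, 315, 160]);
translate([130, 1519, 640]) cube([1085, 315, 160]);
translate([130, 1834, 800]) cube([1085, 315, 160]);


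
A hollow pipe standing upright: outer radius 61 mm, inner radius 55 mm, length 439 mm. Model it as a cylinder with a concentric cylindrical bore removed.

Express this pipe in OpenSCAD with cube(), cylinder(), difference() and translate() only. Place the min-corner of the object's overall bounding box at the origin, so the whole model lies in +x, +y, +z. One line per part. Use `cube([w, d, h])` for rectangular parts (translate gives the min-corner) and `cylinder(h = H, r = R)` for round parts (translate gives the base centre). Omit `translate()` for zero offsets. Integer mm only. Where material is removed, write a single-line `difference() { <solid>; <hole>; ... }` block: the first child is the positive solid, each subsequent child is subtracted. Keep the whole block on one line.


difference() { translate([61, 61, 0]) cylinder(h = 439, r = 61); translate([61, 61, 0]) cylinder(h = 439, r = 55); }


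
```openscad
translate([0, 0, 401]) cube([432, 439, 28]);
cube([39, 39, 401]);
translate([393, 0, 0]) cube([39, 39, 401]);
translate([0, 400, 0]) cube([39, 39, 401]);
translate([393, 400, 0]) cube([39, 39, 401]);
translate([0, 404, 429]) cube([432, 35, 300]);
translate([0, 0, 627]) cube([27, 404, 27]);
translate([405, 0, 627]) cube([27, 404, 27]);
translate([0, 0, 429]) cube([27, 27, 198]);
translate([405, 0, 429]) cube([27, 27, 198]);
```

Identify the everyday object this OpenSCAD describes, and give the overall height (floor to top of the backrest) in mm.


A chair. The overall height is 729 mm.

A slab on four corner posts with a tall panel at the back — a chair. The seat slab sits at z = 401 with thickness 28, and the 300 mm backrest starts at the seat top, so the overall height is 401 + 28 + 300 = 729 mm.


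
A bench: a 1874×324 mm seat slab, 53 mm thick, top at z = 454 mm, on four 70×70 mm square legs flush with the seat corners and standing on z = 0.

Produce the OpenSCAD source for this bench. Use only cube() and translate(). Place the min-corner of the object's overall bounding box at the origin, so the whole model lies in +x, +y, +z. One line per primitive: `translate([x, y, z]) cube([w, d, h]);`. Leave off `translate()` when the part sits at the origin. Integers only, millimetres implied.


// leg_h = 454 − 53 = 401
translate([0, 0, 401]) cube([1874, 324, 53]);
cube([70, 70, 401]);
translate([0, 254, 0]) cube([70, 70, 401]);
translate([1804, 0, 0]) cube([70, 70, 401]);
translate([1804, 254, 0]) cube([70, 70, 401]);


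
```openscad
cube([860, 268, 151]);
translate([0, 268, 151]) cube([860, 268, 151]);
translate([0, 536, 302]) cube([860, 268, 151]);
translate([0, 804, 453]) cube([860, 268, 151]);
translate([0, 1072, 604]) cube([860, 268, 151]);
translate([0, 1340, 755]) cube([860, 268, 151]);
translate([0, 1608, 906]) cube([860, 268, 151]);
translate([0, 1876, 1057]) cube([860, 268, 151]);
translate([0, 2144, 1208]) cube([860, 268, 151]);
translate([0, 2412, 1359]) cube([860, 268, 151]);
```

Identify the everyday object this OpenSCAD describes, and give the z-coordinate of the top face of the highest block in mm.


A staircase. The total rise is 1510 mm.

10 identical blocks, each offset up and back from the previous — a staircase. Each step is 151 mm tall and there are 10 of them, so the total rise is 10 × 151 = 1510 mm.


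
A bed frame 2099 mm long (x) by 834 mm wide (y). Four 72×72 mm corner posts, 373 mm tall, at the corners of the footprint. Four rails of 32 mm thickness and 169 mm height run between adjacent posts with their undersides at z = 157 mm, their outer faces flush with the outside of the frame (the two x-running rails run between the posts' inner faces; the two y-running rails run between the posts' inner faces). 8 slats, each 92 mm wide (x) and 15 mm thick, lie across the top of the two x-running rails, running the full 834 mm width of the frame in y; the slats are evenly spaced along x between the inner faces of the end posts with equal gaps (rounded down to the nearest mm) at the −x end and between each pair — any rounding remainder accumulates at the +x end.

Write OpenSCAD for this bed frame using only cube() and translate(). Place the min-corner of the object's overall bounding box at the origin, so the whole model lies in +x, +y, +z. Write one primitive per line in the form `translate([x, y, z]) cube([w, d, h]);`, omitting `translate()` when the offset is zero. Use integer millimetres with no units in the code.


cube([72, 72, 373]);
translate([0, 762, 0]) cube([72, 72, 373]);
translate([2027, 0, 0]) cube([72, 72, 373]);
translate([2027, 762, 0]) cube([72, 72, 373]);
translate([72, 0, 157]) cube([1955, 32, 169]);
translate([72, 802, 157]) cube([1955, 32, 169]);
translate([0, 72, 157]) cube([32, 690, 169]);
translate([2067, 72, 157]) cube([32, 690, 169]);
translate([207, 0, 326]) cube([92, 834, 15]);
translate([434, 0, 326]) cube([92, 834, 15]);
translate([661, 0, 326]) cube([92, 834, 15]);
translate([888, 0, 326]) cube([92, 834, 15]);
translate([1115, 0, 326]) cube([92, 834, 15]);
translate([1342, 0, 326]) cube([92, 834, 15]);
translate([1569, 0, 326]) cube([92, 834, 15]);
translate([1796, 0, 326]) cube([92, 834, 15]);


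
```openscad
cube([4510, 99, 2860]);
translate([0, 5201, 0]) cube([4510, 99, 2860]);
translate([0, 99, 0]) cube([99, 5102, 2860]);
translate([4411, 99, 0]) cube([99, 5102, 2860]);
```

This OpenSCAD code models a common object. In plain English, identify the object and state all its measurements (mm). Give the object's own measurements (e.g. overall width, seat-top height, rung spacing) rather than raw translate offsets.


The wall frame of a small rectangular building: four walls, each 2860 mm tall and 99 mm thick, enclosing a footprint 4510 mm (x) by 5300 mm (y) outside-to-outside, with no floor or roof. The front and back walls (the −y and +y sides) span the full width; the two side walls fit between them.


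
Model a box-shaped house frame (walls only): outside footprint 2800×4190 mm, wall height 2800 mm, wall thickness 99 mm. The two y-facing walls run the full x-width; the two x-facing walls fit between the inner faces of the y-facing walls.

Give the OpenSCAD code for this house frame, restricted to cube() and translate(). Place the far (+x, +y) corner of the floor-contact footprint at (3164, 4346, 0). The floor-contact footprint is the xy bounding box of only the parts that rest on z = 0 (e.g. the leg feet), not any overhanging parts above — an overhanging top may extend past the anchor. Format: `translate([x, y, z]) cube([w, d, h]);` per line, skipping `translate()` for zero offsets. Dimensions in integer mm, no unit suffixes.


translate([364, 156, 0]) cube([2800, 99, 2800]);
translate([364, 4247, 0]) cube([2800, 99, 2800]);
translate([364, 255, 0]) cube([99, 3992, 2800]);
translate([3065, 255, 0]) cube([99, 3992, 2800]);


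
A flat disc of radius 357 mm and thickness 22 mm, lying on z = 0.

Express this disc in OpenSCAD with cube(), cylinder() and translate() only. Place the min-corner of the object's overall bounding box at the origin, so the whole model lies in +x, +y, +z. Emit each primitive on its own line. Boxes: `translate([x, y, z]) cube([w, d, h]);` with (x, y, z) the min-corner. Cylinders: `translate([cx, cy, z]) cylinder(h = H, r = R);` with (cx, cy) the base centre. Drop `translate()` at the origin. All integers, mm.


translate([357, 357, 0]) cylinder(h = 22, r = 357);


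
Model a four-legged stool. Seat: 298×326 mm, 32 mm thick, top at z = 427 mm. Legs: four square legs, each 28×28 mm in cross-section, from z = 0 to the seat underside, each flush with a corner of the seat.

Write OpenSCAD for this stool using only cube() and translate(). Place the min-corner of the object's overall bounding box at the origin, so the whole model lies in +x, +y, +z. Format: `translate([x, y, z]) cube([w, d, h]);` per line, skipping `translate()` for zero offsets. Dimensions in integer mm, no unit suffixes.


// leg_h = 427 - 32 = 395
translate([0, 0, 395]) cube([298, 326, 32]);
cube([28, 28, 395]);
translate([270, 0, 0]) cube([28, 28, 395]);
translate([0, 298, 0]) cube([28, 28, 395]);
translate([270, 298, 0]) cube([28, 28, 395]);


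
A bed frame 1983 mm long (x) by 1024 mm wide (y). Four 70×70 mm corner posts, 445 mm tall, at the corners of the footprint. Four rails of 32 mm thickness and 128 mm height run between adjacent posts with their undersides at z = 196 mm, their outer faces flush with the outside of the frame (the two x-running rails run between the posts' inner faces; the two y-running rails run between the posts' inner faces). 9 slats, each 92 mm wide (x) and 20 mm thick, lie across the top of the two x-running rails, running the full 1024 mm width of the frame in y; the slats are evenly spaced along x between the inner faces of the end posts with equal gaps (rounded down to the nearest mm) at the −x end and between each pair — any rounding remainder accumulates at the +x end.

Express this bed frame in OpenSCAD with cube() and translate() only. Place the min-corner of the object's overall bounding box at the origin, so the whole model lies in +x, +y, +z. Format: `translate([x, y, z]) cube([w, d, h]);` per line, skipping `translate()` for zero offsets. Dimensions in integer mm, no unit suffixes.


cube([70, 70, 445]);
translate([0, 954, 0]) cube([70, 70, 445]);
translate([1913, 0, 0]) cube([70, 70, 445]);
translate([1913, 954, 0]) cube([70, 70, 445]);
translate([70, 0, 196]) cube([1843, 32, 128]);
translate([70, 992, 196]) cube([1843, 32, 128]);
translate([0, 70, 196]) cube([32, 884, 128]);
translate([1951, 70, 196]) cube([32, 884, 128]);
translate([171, 0, 324]) cube([92, 1024, 20]);
translate([364, 0, 324]) cube([92, 1024, 20]);
translate([557, 0, 324]) cube([92, 1024, 20]);
translate([750, 0, 324]) cube([92, 1024, 20]);
translate([943, 0, 324]) cube([92, 1024, 20]);
translate([1136, 0, 324]) cube([92, 1024, 20]);
translate([1329, 0, 324]) cube([92, 1024, 20]);
translate([1522, 0, 324]) cube([92, 1024, 20]);
translate([1715, 0, 324]) cube([92, 1024, 20]);


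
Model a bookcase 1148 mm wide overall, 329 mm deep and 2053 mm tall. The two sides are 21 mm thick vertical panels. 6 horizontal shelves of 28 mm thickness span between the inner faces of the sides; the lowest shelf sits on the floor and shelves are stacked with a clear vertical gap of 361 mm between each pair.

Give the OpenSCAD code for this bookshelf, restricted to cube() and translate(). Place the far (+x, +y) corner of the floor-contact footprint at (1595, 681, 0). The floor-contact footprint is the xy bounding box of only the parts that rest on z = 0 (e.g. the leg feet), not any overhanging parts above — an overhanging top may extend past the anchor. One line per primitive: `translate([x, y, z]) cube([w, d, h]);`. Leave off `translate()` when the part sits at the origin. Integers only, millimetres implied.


translate([447, 352, 0]) cube([21, 329, 2053]);
translate([1574, 352, 0]) cube([21, 329, 2053]);
translate([468, 352, 0]) cube([1106, 329, 28]);
translate([468, 352, 389]) cube([1106, 329, 28]);
translate([468, 352, 778]) cube([1106, 329, 28]);
translate([468, 352, 1167]) cube([1106, 329, 28]);
translate([468, 352, 1556]) cube([1106, 329, 28]);
translate([468, 352, 1945]) cube([1106, 329, 28]);


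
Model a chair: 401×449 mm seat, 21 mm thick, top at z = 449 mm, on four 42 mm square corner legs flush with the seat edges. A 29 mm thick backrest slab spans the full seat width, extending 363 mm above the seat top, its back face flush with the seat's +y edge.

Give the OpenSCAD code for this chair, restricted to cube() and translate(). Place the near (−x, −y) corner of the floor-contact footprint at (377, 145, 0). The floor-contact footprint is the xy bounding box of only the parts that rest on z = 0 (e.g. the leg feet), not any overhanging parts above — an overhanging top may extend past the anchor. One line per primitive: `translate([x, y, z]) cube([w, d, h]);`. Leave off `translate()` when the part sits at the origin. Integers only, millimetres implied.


// leg_h = 449 - 21 = 428
translate([377, 145, 428]) cube([401, 449, 21]);
translate([377, 145, 0]) cube([42, 42, 428]);
translate([736, 145, 0]) cube([42, 42, 428]);
translate([377, 552, 0]) cube([42, 42, 428]);
translate([736, 552, 0]) cube([42, 42, 428]);
translate([377, 565, 449]) cube([401, 29, 363]);
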